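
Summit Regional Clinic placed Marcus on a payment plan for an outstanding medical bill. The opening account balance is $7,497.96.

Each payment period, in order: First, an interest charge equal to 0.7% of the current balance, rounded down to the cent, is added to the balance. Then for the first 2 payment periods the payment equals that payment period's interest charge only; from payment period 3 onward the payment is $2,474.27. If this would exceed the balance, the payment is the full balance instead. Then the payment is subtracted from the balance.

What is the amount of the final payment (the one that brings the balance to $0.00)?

Payment period 1: opening $7,497.96; interest $52.48 → $7,550.44; payment $52.48; balance $7,497.96
Payment period 2: opening $7,497.96; interest $52.48 → $7,550.44; payment $52.48; balance $7,497.96
Payment period 3: opening $7,497.96; interest $52.48 → $7,550.44; payment $2,474.27; balance $5,076.17
Payment period 4: opening $5,076.17; interest $35.53 → $5,111.70; payment $2,474.27; balance $2,637.43
Payment period 5: opening $2,637.43; interest $18.46 → $2,655.89; payment $2,474.27; balance $181.62
Payment period 6: opening $181.62; interest $1.27 → $182.89; payment $182.89; balance $0.00

$182.89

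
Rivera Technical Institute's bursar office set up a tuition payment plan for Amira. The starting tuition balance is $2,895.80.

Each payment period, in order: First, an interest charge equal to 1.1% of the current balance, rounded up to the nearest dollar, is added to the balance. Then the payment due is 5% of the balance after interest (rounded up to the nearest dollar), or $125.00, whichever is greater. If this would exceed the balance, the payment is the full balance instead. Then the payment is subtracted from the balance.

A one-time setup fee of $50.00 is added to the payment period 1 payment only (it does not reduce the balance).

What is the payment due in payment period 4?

$130.00

Payment period 1: $2,895.80 +$32.00 interest = $2,927.80; pay $147.00 (+ $50.00 fee) → $2,780.80
Payment period 2: $2,780.80 +$31.00 interest = $2,811.80; pay $141.00 → $2,670.80
Payment period 3: $2,670.80 +$30.00 interest = $2,700.80; pay $136.00 → $2,564.80
Payment period 4: $2,564.80 +$29.00 interest = $2,593.80; pay $130.00 → $2,463.80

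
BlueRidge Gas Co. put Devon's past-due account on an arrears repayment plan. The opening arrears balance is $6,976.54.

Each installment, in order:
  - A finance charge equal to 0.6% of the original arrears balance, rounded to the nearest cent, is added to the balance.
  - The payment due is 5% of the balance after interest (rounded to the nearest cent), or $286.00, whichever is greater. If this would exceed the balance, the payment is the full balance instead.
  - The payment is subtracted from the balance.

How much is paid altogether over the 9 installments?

$2,751.61

Installment 1: opening $6,976.54; interest $41.86 → $7,018.40; payment $350.92; balance $6,667.48
Installment 2: opening $6,667.48; interest $41.86 → $6,709.34; payment $335.47; balance $6,373.87
Installment 3: opening $6,373.87; interest $41.86 → $6,415.73; payment $320.79; balance $6,094.94
Installment 4: opening $6,094.94; interest $41.86 → $6,136.80; payment $306.84; balance $5,829.96
Installment 5: opening $5,829.96; interest $41.86 → $5,871.82; payment $293.59; balance $5,578.23
Installment 6: opening $5,578.23; interest $41.86 → $5,620.09; payment $286.00; balance $5,334.09
Installment 7: opening $5,334.09; interest $41.86 → $5,375.95; payment $286.00; balance $5,089.95
Installment 8: opening $5,089.95; interest $41.86 → $5,131.81; payment $286.00; balance $4,845.81
Installment 9: opening $4,845.81; interest $41.86 → $4,887.67; payment $286.00; balance $4,601.67
Total paid: $2,751.61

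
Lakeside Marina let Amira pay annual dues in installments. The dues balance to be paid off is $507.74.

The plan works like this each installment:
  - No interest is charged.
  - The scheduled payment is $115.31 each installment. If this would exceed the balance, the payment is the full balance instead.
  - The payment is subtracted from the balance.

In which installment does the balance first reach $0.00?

Installment 1: opening $507.74; payment $115.31; balance $392.43
Installment 2: opening $392.43; payment $115.31; balance $277.12
Installment 3: opening $277.12; payment $115.31; balance $161.81
Installment 4: opening $161.81; payment $115.31; balance $46.50
Installment 5: opening $46.50; payment $46.50; balance $0.00
Balance reaches $0.00 in installment 5.

5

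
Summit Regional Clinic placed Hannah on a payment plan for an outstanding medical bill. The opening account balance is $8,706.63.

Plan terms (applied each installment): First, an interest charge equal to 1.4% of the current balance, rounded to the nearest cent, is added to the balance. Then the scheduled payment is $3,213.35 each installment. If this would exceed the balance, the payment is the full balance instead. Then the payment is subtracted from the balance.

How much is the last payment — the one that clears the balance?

Installment 1: opening $8,706.63; interest $121.89 → $8,828.52; payment $3,213.35; balance $5,615.17
Installment 2: opening $5,615.17; interest $78.61 → $5,693.78; payment $3,213.35; balance $2,480.43
Installment 3: opening $2,480.43; interest $34.73 → $2,515.16; payment $2,515.16; balance $0.00

$2,515.16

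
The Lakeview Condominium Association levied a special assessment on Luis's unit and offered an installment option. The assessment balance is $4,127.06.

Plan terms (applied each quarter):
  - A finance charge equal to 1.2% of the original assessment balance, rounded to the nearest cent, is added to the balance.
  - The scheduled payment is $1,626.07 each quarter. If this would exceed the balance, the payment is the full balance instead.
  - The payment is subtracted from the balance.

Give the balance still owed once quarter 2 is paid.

$973.96

Quarter 1: $4,127.06 +$49.52 interest = $4,176.58; pay $1,626.07 → $2,550.51
Quarter 2: $2,550.51 +$49.52 interest = $2,600.03; pay $1,626.07 → $973.96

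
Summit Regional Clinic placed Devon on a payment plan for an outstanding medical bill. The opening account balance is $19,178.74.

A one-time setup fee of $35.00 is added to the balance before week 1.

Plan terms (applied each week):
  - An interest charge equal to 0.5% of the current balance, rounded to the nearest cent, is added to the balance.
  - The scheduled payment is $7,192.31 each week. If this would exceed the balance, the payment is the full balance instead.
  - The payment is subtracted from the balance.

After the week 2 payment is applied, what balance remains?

$4,985.78

Week 1: opening $19,213.74; interest $96.07 → $19,309.81; payment $7,192.31; balance $12,117.50
Week 2: opening $12,117.50; interest $60.59 → $12,178.09; payment $7,192.31; balance $4,985.78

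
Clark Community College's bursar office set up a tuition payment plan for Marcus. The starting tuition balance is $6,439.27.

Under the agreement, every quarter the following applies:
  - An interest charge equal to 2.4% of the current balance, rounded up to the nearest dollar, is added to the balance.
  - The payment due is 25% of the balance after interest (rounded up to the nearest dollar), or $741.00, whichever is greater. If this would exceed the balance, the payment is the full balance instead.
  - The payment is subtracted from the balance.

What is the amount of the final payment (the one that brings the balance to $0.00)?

Quarter 1: opening $6,439.27; interest $155.00 → $6,594.27; payment $1,649.00; balance $4,945.27
Quarter 2: opening $4,945.27; interest $119.00 → $5,064.27; payment $1,267.00; balance $3,797.27
Quarter 3: opening $3,797.27; interest $92.00 → $3,889.27; payment $973.00; balance $2,916.27
Quarter 4: opening $2,916.27; interest $70.00 → $2,986.27; payment $747.00; balance $2,239.27
Quarter 5: opening $2,239.27; interest $54.00 → $2,293.27; payment $741.00; balance $1,552.27
Quarter 6: opening $1,552.27; interest $38.00 → $1,590.27; payment $741.00; balance $849.27
Quarter 7: opening $849.27; interest $21.00 → $870.27; payment $741.00; balance $129.27
Quarter 8: opening $129.27; interest $4.00 → $133.27; payment $133.27; balance $0.00

$133.27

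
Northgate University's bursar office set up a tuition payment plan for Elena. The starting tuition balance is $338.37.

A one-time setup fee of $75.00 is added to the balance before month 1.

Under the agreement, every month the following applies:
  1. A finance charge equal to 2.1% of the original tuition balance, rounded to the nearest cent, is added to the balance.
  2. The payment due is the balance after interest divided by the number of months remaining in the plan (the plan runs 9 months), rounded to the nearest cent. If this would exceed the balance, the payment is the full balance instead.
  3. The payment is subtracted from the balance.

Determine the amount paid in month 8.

Month 1: opening $413.37; interest $7.11 → $420.48; payment $46.72; balance $373.76
Month 2: opening $373.76; interest $7.11 → $380.87; payment $47.61; balance $333.26
Month 3: opening $333.26; interest $7.11 → $340.37; payment $48.62; balance $291.75
Month 4: opening $291.75; interest $7.11 → $298.86; payment $49.81; balance $249.05
Month 5: opening $249.05; interest $7.11 → $256.16; payment $51.23; balance $204.93
Month 6: opening $204.93; interest $7.11 → $212.04; payment $53.01; balance $159.03
Month 7: opening $159.03; interest $7.11 → $166.14; payment $55.38; balance $110.76
Month 8: opening $110.76; interest $7.11 → $117.87; payment $58.94; balance $58.93

$58.94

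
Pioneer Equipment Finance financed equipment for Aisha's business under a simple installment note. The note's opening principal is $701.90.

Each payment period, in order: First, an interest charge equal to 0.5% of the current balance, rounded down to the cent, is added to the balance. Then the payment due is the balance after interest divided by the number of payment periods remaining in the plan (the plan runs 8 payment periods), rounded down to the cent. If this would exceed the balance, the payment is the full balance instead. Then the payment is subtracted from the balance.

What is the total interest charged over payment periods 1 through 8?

$15.93

# | Opening | Interest | Payment | End bal
1 | $701.90 | $3.50 | $88.17 | $617.23
2 | $617.23 | $3.08 | $88.61 | $531.70
3 | $531.70 | $2.65 | $89.05 | $445.30
4 | $445.30 | $2.22 | $89.50 | $358.02
5 | $358.02 | $1.79 | $89.95 | $269.86
6 | $269.86 | $1.34 | $90.40 | $180.80
7 | $180.80 | $0.90 | $90.85 | $90.85
8 | $90.85 | $0.45 | $91.30 | $0.00
Total interest: $3.50 + $3.08 + $2.65 + $2.22 + $1.79 + $1.34 + $0.90 + $0.45 = $15.93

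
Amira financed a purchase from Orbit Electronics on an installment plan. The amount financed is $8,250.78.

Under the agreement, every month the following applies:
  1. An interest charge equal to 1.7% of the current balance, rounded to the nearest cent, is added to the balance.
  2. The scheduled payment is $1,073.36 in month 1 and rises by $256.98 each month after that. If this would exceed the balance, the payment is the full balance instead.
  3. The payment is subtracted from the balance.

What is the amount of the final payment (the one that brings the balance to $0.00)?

Month 1: opening $8,250.78; interest $140.26 → $8,391.04; payment $1,073.36; balance $7,317.68
Month 2: opening $7,317.68; interest $124.40 → $7,442.08; payment $1,330.34; balance $6,111.74
Month 3: opening $6,111.74; interest $103.90 → $6,215.64; payment $1,587.32; balance $4,628.32
Month 4: opening $4,628.32; interest $78.68 → $4,707.00; payment $1,844.30; balance $2,862.70
Month 5: opening $2,862.70; interest $48.67 → $2,911.37; payment $2,101.28; balance $810.09
Month 6: opening $810.09; interest $13.77 → $823.86; payment $823.86; balance $0.00

$823.86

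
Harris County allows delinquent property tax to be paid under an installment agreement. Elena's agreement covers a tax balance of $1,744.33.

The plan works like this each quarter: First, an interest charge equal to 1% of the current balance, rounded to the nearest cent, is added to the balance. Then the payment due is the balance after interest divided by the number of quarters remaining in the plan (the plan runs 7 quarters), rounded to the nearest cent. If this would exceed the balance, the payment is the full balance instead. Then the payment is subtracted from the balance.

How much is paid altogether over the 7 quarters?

Quarter 1: $1,744.33 +$17.44 interest = $1,761.77; pay $251.68 → $1,510.09
Quarter 2: $1,510.09 +$15.10 interest = $1,525.19; pay $254.20 → $1,270.99
Quarter 3: $1,270.99 +$12.71 interest = $1,283.70; pay $256.74 → $1,026.96
Quarter 4: $1,026.96 +$10.27 interest = $1,037.23; pay $259.31 → $777.92
Quarter 5: $777.92 +$7.78 interest = $785.70; pay $261.90 → $523.80
Quarter 6: $523.80 +$5.24 interest = $529.04; pay $264.52 → $264.52
Quarter 7: $264.52 +$2.65 interest = $267.17; pay $267.17 → $0.00
Total paid: $1,815.52

$1,815.52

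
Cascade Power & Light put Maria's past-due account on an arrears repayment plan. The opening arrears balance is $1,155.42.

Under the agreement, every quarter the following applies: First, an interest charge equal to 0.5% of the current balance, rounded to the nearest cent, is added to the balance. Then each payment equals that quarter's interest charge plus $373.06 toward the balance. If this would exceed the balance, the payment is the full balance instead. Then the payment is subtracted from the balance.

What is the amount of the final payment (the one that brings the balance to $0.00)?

$36.42

Quarter 1: opening $1,155.42; interest $5.78 → $1,161.20; payment $378.84; balance $782.36
Quarter 2: opening $782.36; interest $3.91 → $786.27; payment $376.97; balance $409.30
Quarter 3: opening $409.30; interest $2.05 → $411.35; payment $375.11; balance $36.24
Quarter 4: opening $36.24; interest $0.18 → $36.42; payment $36.42; balance $0.00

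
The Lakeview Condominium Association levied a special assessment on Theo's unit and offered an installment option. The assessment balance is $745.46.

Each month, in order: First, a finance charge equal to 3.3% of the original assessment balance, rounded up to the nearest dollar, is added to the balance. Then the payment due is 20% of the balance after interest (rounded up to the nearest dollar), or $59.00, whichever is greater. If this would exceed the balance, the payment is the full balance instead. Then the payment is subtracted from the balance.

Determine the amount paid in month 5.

$78.00

# | Opening | Interest | Payment | End bal
1 | $745.46 | $25.00 | $155.00 | $615.46
2 | $615.46 | $25.00 | $129.00 | $511.46
3 | $511.46 | $25.00 | $108.00 | $428.46
4 | $428.46 | $25.00 | $91.00 | $362.46
5 | $362.46 | $25.00 | $78.00 | $309.46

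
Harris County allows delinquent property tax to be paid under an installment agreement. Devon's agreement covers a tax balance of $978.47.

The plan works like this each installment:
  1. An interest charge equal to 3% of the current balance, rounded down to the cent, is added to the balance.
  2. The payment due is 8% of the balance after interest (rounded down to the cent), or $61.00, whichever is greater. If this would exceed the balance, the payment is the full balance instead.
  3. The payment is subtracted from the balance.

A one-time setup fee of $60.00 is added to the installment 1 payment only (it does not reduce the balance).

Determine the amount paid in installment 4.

# | Opening | Interest | Payment | Fee | End bal
1 | $978.47 | $29.35 | $80.62 | $60.00 | $927.20
2 | $927.20 | $27.81 | $76.40 | — | $878.61
3 | $878.61 | $26.35 | $72.39 | — | $832.57
4 | $832.57 | $24.97 | $68.60 | — | $788.94

$68.60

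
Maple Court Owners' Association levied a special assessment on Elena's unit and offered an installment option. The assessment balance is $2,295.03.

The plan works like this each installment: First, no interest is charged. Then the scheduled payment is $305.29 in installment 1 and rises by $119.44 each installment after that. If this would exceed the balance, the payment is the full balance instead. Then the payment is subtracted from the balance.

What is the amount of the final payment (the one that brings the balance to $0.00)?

$357.23

Installment 1: opening $2,295.03; payment $305.29; balance $1,989.74
Installment 2: opening $1,989.74; payment $424.73; balance $1,565.01
Installment 3: opening $1,565.01; payment $544.17; balance $1,020.84
Installment 4: opening $1,020.84; payment $663.61; balance $357.23
Installment 5: opening $357.23; payment $357.23; balance $0.00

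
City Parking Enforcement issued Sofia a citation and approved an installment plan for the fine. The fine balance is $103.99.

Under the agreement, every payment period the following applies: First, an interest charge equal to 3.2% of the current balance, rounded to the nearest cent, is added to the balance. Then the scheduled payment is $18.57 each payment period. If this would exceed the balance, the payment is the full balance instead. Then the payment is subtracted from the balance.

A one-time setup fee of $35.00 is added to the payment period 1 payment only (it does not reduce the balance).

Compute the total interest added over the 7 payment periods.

$12.50

Payment period 1: $103.99 +$3.33 interest = $107.32; pay $18.57 (+ $35.00 fee) → $88.75
Payment period 2: $88.75 +$2.84 interest = $91.59; pay $18.57 → $73.02
Payment period 3: $73.02 +$2.34 interest = $75.36; pay $18.57 → $56.79
Payment period 4: $56.79 +$1.82 interest = $58.61; pay $18.57 → $40.04
Payment period 5: $40.04 +$1.28 interest = $41.32; pay $18.57 → $22.75
Payment period 6: $22.75 +$0.73 interest = $23.48; pay $18.57 → $4.91
Payment period 7: $4.91 +$0.16 interest = $5.07; pay $5.07 → $0.00
Total interest: $3.33 + $2.84 + $2.34 + $1.82 + $1.28 + $0.73 + $0.16 = $12.50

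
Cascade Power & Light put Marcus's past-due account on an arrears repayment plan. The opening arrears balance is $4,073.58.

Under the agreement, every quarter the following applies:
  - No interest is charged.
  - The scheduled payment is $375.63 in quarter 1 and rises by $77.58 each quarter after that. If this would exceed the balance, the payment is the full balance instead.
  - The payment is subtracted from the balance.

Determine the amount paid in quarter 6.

Quarter 1: opening $4,073.58; payment $375.63; balance $3,697.95
Quarter 2: opening $3,697.95; payment $453.21; balance $3,244.74
Quarter 3: opening $3,244.74; payment $530.79; balance $2,713.95
Quarter 4: opening $2,713.95; payment $608.37; balance $2,105.58
Quarter 5: opening $2,105.58; payment $685.95; balance $1,419.63
Quarter 6: opening $1,419.63; payment $763.53; balance $656.10

$763.53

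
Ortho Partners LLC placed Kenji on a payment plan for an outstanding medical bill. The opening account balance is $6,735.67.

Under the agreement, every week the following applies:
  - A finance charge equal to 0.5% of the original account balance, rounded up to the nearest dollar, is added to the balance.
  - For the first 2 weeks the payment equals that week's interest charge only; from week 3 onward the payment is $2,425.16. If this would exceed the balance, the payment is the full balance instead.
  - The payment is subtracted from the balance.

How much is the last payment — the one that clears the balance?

# | Opening | Interest | Payment | End bal
1 | $6,735.67 | $34.00 | $34.00 | $6,735.67
2 | $6,735.67 | $34.00 | $34.00 | $6,735.67
3 | $6,735.67 | $34.00 | $2,425.16 | $4,344.51
4 | $4,344.51 | $34.00 | $2,425.16 | $1,953.35
5 | $1,953.35 | $34.00 | $1,987.35 | $0.00

$1,987.35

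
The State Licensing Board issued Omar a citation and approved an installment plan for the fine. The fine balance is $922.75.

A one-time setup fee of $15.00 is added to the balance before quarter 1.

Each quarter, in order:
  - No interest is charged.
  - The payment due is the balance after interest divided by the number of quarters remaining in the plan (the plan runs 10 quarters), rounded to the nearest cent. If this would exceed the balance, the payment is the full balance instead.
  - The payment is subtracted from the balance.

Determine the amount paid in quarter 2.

Quarter 1: $937.75 − $93.78 → $843.97
Quarter 2: $843.97 − $93.77 → $750.20

$93.77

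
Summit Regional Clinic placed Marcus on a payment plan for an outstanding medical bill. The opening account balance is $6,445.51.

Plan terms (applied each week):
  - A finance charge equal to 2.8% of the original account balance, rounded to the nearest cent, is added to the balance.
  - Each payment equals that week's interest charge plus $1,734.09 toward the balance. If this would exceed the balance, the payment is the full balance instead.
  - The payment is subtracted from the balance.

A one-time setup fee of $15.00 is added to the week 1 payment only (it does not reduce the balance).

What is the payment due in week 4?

# | Opening | Interest | Payment | Fee | End bal
1 | $6,445.51 | $180.47 | $1,914.56 | $15.00 | $4,711.42
2 | $4,711.42 | $180.47 | $1,914.56 | — | $2,977.33
3 | $2,977.33 | $180.47 | $1,914.56 | — | $1,243.24
4 | $1,243.24 | $180.47 | $1,423.71 | — | $0.00

$1,423.71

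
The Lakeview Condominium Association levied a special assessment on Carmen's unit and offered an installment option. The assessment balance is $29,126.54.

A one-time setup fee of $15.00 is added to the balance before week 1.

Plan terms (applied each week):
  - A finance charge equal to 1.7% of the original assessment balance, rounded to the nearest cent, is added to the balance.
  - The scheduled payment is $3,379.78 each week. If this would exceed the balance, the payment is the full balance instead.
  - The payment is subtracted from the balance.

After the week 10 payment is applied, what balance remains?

$295.24

Week 1: $29,141.54 +$495.15 interest = $29,636.69; pay $3,379.78 → $26,256.91
Week 2: $26,256.91 +$495.15 interest = $26,752.06; pay $3,379.78 → $23,372.28
Week 3: $23,372.28 +$495.15 interest = $23,867.43; pay $3,379.78 → $20,487.65
Week 4: $20,487.65 +$495.15 interest = $20,982.80; pay $3,379.78 → $17,603.02
Week 5: $17,603.02 +$495.15 interest = $18,098.17; pay $3,379.78 → $14,718.39
Week 6: $14,718.39 +$495.15 interest = $15,213.54; pay $3,379.78 → $11,833.76
Week 7: $11,833.76 +$495.15 interest = $12,328.91; pay $3,379.78 → $8,949.13
Week 8: $8,949.13 +$495.15 interest = $9,444.28; pay $3,379.78 → $6,064.50
Week 9: $6,064.50 +$495.15 interest = $6,559.65; pay $3,379.78 → $3,179.87
Week 10: $3,179.87 +$495.15 interest = $3,675.02; pay $3,379.78 → $295.24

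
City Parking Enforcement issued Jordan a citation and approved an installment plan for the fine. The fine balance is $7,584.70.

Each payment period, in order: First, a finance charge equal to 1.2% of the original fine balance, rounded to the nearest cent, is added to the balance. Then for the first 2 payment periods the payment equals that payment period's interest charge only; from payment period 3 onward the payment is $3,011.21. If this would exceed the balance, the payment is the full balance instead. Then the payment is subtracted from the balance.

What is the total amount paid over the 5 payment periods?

Payment period 1: opening $7,584.70; interest $91.02 → $7,675.72; payment $91.02; balance $7,584.70
Payment period 2: opening $7,584.70; interest $91.02 → $7,675.72; payment $91.02; balance $7,584.70
Payment period 3: opening $7,584.70; interest $91.02 → $7,675.72; payment $3,011.21; balance $4,664.51
Payment period 4: opening $4,664.51; interest $91.02 → $4,755.53; payment $3,011.21; balance $1,744.32
Payment period 5: opening $1,744.32; interest $91.02 → $1,835.34; payment $1,835.34; balance $0.00
Total paid: $8,039.80

$8,039.80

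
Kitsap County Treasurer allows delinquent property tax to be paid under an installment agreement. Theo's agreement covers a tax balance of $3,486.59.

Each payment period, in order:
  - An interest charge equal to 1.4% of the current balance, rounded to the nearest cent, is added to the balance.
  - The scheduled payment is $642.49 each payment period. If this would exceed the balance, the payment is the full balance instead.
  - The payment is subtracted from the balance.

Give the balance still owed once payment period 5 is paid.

Payment period 1: $3,486.59 +$48.81 interest = $3,535.40; pay $642.49 → $2,892.91
Payment period 2: $2,892.91 +$40.50 interest = $2,933.41; pay $642.49 → $2,290.92
Payment period 3: $2,290.92 +$32.07 interest = $2,322.99; pay $642.49 → $1,680.50
Payment period 4: $1,680.50 +$23.53 interest = $1,704.03; pay $642.49 → $1,061.54
Payment period 5: $1,061.54 +$14.86 interest = $1,076.40; pay $642.49 → $433.91

$433.91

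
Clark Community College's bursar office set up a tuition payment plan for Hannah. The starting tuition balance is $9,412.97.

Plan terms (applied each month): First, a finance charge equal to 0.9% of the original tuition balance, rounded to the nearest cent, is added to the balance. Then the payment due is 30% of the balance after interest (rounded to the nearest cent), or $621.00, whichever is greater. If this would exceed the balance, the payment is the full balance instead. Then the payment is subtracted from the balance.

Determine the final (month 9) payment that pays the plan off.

$222.37

Month 1: $9,412.97 +$84.72 interest = $9,497.69; pay $2,849.31 → $6,648.38
Month 2: $6,648.38 +$84.72 interest = $6,733.10; pay $2,019.93 → $4,713.17
Month 3: $4,713.17 +$84.72 interest = $4,797.89; pay $1,439.37 → $3,358.52
Month 4: $3,358.52 +$84.72 interest = $3,443.24; pay $1,032.97 → $2,410.27
Month 5: $2,410.27 +$84.72 interest = $2,494.99; pay $748.50 → $1,746.49
Month 6: $1,746.49 +$84.72 interest = $1,831.21; pay $621.00 → $1,210.21
Month 7: $1,210.21 +$84.72 interest = $1,294.93; pay $621.00 → $673.93
Month 8: $673.93 +$84.72 interest = $758.65; pay $621.00 → $137.65
Month 9: $137.65 +$84.72 interest = $222.37; pay $222.37 → $0.00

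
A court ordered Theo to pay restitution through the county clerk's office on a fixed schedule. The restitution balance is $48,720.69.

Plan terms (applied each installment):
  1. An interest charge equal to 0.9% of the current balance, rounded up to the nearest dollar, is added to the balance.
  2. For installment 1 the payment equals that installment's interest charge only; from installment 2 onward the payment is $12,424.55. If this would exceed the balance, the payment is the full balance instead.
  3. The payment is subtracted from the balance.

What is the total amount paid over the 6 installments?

$50,265.69

Installment 1: $48,720.69 +$439.00 interest = $49,159.69; pay $439.00 → $48,720.69
Installment 2: $48,720.69 +$439.00 interest = $49,159.69; pay $12,424.55 → $36,735.14
Installment 3: $36,735.14 +$331.00 interest = $37,066.14; pay $12,424.55 → $24,641.59
Installment 4: $24,641.59 +$222.00 interest = $24,863.59; pay $12,424.55 → $12,439.04
Installment 5: $12,439.04 +$112.00 interest = $12,551.04; pay $12,424.55 → $126.49
Installment 6: $126.49 +$2.00 interest = $128.49; pay $128.49 → $0.00
Total paid: $50,265.69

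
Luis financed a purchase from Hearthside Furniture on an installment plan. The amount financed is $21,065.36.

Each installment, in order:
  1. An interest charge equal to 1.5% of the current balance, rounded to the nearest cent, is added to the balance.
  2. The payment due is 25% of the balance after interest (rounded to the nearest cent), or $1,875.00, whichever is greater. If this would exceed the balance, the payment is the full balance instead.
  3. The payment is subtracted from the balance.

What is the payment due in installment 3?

# | Opening | Interest | Payment | End bal
1 | $21,065.36 | $315.98 | $5,345.34 | $16,036.00
2 | $16,036.00 | $240.54 | $4,069.14 | $12,207.40
3 | $12,207.40 | $183.11 | $3,097.63 | $9,292.88

$3,097.63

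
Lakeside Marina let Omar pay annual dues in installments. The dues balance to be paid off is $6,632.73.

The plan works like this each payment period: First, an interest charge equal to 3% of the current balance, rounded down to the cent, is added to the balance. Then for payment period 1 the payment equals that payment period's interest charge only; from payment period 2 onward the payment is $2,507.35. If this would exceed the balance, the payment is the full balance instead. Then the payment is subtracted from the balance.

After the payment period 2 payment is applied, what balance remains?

# | Opening | Interest | Payment | End bal
1 | $6,632.73 | $198.98 | $198.98 | $6,632.73
2 | $6,632.73 | $198.98 | $2,507.35 | $4,324.36

$4,324.36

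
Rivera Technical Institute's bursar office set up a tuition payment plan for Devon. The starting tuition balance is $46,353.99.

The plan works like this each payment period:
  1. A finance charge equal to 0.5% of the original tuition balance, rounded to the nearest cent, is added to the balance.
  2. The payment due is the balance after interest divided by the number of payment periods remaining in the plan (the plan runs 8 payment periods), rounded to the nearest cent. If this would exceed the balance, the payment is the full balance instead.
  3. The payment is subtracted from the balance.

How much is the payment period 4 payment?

$5,941.31

Payment period 1: opening $46,353.99; interest $231.77 → $46,585.76; payment $5,823.22; balance $40,762.54
Payment period 2: opening $40,762.54; interest $231.77 → $40,994.31; payment $5,856.33; balance $35,137.98
Payment period 3: opening $35,137.98; interest $231.77 → $35,369.75; payment $5,894.96; balance $29,474.79
Payment period 4: opening $29,474.79; interest $231.77 → $29,706.56; payment $5,941.31; balance $23,765.25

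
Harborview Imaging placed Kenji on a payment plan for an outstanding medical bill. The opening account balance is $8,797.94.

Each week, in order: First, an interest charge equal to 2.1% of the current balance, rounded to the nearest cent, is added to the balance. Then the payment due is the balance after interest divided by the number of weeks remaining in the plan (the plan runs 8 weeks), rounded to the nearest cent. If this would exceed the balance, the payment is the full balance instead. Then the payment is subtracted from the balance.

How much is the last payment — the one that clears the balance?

# | Opening | Interest | Payment | End bal
1 | $8,797.94 | $184.76 | $1,122.84 | $7,859.86
2 | $7,859.86 | $165.06 | $1,146.42 | $6,878.50
3 | $6,878.50 | $144.45 | $1,170.49 | $5,852.46
4 | $5,852.46 | $122.90 | $1,195.07 | $4,780.29
5 | $4,780.29 | $100.39 | $1,220.17 | $3,660.51
6 | $3,660.51 | $76.87 | $1,245.79 | $2,491.59
7 | $2,491.59 | $52.32 | $1,271.96 | $1,271.95
8 | $1,271.95 | $26.71 | $1,298.66 | $0.00

$1,298.66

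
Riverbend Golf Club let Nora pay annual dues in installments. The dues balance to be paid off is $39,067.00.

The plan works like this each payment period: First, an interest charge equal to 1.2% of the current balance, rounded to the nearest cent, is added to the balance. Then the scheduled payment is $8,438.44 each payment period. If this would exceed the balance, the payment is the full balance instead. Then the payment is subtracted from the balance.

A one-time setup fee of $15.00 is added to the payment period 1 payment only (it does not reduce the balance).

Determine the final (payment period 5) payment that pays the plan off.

# | Opening | Interest | Payment | Fee | End bal
1 | $39,067.00 | $468.80 | $8,438.44 | $15.00 | $31,097.36
2 | $31,097.36 | $373.17 | $8,438.44 | — | $23,032.09
3 | $23,032.09 | $276.39 | $8,438.44 | — | $14,870.04
4 | $14,870.04 | $178.44 | $8,438.44 | — | $6,610.04
5 | $6,610.04 | $79.32 | $6,689.36 | — | $0.00

$6,689.36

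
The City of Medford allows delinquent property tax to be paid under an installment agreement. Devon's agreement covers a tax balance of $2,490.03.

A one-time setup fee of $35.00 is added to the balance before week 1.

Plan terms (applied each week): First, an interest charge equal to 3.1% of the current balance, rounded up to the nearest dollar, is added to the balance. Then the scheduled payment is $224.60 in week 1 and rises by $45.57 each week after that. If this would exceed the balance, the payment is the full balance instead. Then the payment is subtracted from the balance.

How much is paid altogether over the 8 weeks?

Week 1: opening $2,525.03; interest $79.00 → $2,604.03; payment $224.60; balance $2,379.43
Week 2: opening $2,379.43; interest $74.00 → $2,453.43; payment $270.17; balance $2,183.26
Week 3: opening $2,183.26; interest $68.00 → $2,251.26; payment $315.74; balance $1,935.52
Week 4: opening $1,935.52; interest $61.00 → $1,996.52; payment $361.31; balance $1,635.21
Week 5: opening $1,635.21; interest $51.00 → $1,686.21; payment $406.88; balance $1,279.33
Week 6: opening $1,279.33; interest $40.00 → $1,319.33; payment $452.45; balance $866.88
Week 7: opening $866.88; interest $27.00 → $893.88; payment $498.02; balance $395.86
Week 8: opening $395.86; interest $13.00 → $408.86; payment $408.86; balance $0.00
Total paid: $2,938.03

$2,938.03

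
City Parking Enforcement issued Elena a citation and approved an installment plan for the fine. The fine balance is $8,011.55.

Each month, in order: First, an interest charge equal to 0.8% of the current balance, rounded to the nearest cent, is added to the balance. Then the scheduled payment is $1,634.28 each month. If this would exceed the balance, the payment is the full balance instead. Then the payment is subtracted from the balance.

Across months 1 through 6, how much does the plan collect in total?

# | Opening | Interest | Payment | End bal
1 | $8,011.55 | $64.09 | $1,634.28 | $6,441.36
2 | $6,441.36 | $51.53 | $1,634.28 | $4,858.61
3 | $4,858.61 | $38.87 | $1,634.28 | $3,263.20
4 | $3,263.20 | $26.11 | $1,634.28 | $1,655.03
5 | $1,655.03 | $13.24 | $1,634.28 | $33.99
6 | $33.99 | $0.27 | $34.26 | $0.00
Total paid: $8,205.66

$8,205.66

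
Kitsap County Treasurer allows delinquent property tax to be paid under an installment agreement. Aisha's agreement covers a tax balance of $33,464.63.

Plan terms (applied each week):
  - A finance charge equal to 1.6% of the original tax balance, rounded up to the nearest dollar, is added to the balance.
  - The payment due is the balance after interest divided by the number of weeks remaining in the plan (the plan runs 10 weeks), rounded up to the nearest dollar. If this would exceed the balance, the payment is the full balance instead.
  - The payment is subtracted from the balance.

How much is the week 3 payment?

Week 1: $33,464.63 +$536.00 interest = $34,000.63; pay $3,401.00 → $30,599.63
Week 2: $30,599.63 +$536.00 interest = $31,135.63; pay $3,460.00 → $27,675.63
Week 3: $27,675.63 +$536.00 interest = $28,211.63; pay $3,527.00 → $24,684.63

$3,527.00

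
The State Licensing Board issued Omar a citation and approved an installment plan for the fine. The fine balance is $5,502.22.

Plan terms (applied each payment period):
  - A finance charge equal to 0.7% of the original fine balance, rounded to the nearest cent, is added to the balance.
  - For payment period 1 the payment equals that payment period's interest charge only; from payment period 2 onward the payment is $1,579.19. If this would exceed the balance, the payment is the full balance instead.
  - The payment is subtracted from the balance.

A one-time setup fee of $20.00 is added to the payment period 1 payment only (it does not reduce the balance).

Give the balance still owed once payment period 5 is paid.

Payment period 1: $5,502.22 +$38.52 interest = $5,540.74; pay $38.52 (+ $20.00 fee) → $5,502.22
Payment period 2: $5,502.22 +$38.52 interest = $5,540.74; pay $1,579.19 → $3,961.55
Payment period 3: $3,961.55 +$38.52 interest = $4,000.07; pay $1,579.19 → $2,420.88
Payment period 4: $2,420.88 +$38.52 interest = $2,459.40; pay $1,579.19 → $880.21
Payment period 5: $880.21 +$38.52 interest = $918.73; pay $918.73 → $0.00

$0.00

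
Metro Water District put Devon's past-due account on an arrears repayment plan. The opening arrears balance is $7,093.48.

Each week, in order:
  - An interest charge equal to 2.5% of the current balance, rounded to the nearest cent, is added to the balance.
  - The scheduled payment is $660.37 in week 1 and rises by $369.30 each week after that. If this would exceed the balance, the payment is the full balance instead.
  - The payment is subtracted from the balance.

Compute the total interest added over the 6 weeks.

$688.59

Week 1: opening $7,093.48; interest $177.34 → $7,270.82; payment $660.37; balance $6,610.45
Week 2: opening $6,610.45; interest $165.26 → $6,775.71; payment $1,029.67; balance $5,746.04
Week 3: opening $5,746.04; interest $143.65 → $5,889.69; payment $1,398.97; balance $4,490.72
Week 4: opening $4,490.72; interest $112.27 → $4,602.99; payment $1,768.27; balance $2,834.72
Week 5: opening $2,834.72; interest $70.87 → $2,905.59; payment $2,137.57; balance $768.02
Week 6: opening $768.02; interest $19.20 → $787.22; payment $787.22; balance $0.00
Total interest: $177.34 + $165.26 + $143.65 + $112.27 + $70.87 + $19.20 = $688.59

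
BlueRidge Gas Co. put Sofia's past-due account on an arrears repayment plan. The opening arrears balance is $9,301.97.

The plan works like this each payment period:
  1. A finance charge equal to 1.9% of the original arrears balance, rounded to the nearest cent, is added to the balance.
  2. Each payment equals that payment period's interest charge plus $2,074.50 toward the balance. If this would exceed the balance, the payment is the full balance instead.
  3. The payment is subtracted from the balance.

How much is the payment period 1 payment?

Payment period 1: opening $9,301.97; interest $176.74 → $9,478.71; payment $2,251.24; balance $7,227.47

$2,251.24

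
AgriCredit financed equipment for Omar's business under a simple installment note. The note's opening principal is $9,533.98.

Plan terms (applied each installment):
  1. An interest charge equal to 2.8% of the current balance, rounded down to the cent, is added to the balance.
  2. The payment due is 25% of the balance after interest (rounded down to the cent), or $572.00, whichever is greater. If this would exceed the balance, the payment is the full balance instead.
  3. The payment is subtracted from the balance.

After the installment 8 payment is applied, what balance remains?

Installment 1: $9,533.98 +$266.95 interest = $9,800.93; pay $2,450.23 → $7,350.70
Installment 2: $7,350.70 +$205.81 interest = $7,556.51; pay $1,889.12 → $5,667.39
Installment 3: $5,667.39 +$158.68 interest = $5,826.07; pay $1,456.51 → $4,369.56
Installment 4: $4,369.56 +$122.34 interest = $4,491.90; pay $1,122.97 → $3,368.93
Installment 5: $3,368.93 +$94.33 interest = $3,463.26; pay $865.81 → $2,597.45
Installment 6: $2,597.45 +$72.72 interest = $2,670.17; pay $667.54 → $2,002.63
Installment 7: $2,002.63 +$56.07 interest = $2,058.70; pay $572.00 → $1,486.70
Installment 8: $1,486.70 +$41.62 interest = $1,528.32; pay $572.00 → $956.32

$956.32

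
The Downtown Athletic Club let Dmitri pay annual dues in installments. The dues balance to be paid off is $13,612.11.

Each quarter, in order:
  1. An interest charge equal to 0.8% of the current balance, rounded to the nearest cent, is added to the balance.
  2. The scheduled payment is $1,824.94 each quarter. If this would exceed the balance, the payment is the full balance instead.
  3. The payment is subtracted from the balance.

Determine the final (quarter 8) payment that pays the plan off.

$1,318.10

Quarter 1: opening $13,612.11; interest $108.90 → $13,721.01; payment $1,824.94; balance $11,896.07
Quarter 2: opening $11,896.07; interest $95.17 → $11,991.24; payment $1,824.94; balance $10,166.30
Quarter 3: opening $10,166.30; interest $81.33 → $10,247.63; payment $1,824.94; balance $8,422.69
Quarter 4: opening $8,422.69; interest $67.38 → $8,490.07; payment $1,824.94; balance $6,665.13
Quarter 5: opening $6,665.13; interest $53.32 → $6,718.45; payment $1,824.94; balance $4,893.51
Quarter 6: opening $4,893.51; interest $39.15 → $4,932.66; payment $1,824.94; balance $3,107.72
Quarter 7: opening $3,107.72; interest $24.86 → $3,132.58; payment $1,824.94; balance $1,307.64
Quarter 8: opening $1,307.64; interest $10.46 → $1,318.10; payment $1,318.10; balance $0.00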